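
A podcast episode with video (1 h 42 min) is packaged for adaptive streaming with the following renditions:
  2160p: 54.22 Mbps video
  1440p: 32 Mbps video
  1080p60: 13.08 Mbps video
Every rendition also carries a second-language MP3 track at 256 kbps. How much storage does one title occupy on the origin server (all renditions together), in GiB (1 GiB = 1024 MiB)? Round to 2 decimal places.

71.29 GiB

1 h 42 min = 102 min = 6120 s
Audio: 256 kbps = 0.256 Mbps.
Sum of rendition bitrates: (54.22+0.256) + (32+0.256) + (13.08+0.256) = 100.068 Mbps.
× 6120 s = 612,416 Mb = 76,552 MB = 71.29 GiB.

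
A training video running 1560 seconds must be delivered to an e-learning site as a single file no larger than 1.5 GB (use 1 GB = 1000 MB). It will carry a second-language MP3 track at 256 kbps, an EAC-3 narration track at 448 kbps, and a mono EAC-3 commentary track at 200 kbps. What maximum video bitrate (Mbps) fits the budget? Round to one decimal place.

6.8 Mbps

Budget: 1.5 GB = 12000.0 Mb.
Total bitrate budget: 12000.0 Mb / 1560 s = 7.692 Mbps.
Audio total: 256 + 448 + 200 = 904 kbps = 0.904 Mbps.
Video: 7.692 − 0.904 = 6.788 Mbps.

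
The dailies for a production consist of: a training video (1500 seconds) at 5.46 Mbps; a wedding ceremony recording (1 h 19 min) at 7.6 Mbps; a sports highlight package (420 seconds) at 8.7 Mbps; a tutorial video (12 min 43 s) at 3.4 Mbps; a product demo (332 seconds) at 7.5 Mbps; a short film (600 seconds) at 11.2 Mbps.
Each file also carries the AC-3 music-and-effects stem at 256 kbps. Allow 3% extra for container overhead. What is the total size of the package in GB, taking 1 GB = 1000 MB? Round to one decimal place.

8.0 GB

Audio: 256 kbps = 0.256 Mbps.
training video: 5.716 Mbps × 1500 s × 1.03 = 8831.2 Mb
wedding ceremony recording: 7.856 Mbps × 4740 s × 1.03 = 38354.6 Mb
sports highlight package: 8.956 Mbps × 420 s × 1.03 = 3874.4 Mb
tutorial video: 3.656 Mbps × 763 s × 1.03 = 2873.2 Mb
product demo: 7.756 Mbps × 332 s × 1.03 = 2652.2 Mb
short film: 11.456 Mbps × 600 s × 1.03 = 7079.8 Mb
Total: 63665.4 Mb = 7958.2 MB.
= 7.958 GB.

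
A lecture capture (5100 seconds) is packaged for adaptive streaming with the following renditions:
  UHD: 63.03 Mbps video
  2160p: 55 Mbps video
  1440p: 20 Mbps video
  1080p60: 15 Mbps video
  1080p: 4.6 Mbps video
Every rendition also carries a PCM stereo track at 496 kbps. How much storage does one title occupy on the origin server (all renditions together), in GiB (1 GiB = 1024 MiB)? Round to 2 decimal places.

Audio: 496 kbps = 0.496 Mbps.
Sum of rendition bitrates: (63.03+0.496) + (55+0.496) + (20+0.496) + (15+0.496) + (4.6+0.496) = 160.110 Mbps.
× 5100 s = 816,561 Mb = 102,070 MB = 95.06 GiB.

95.06 GiB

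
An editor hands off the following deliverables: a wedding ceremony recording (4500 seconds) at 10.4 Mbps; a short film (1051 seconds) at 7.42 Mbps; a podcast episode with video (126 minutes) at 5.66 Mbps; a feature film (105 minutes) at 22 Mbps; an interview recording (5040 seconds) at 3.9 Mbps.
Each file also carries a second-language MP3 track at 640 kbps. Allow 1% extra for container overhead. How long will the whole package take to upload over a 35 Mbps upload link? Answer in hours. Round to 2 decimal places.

Audio: 640 kbps = 0.640 Mbps.
wedding ceremony recording: 11.040 Mbps × 4500 s × 1.01 = 50176.8 Mb
short film: 8.060 Mbps × 1051 s × 1.01 = 8555.8 Mb
podcast episode with video: 6.300 Mbps × 7560 s × 1.01 = 48104.3 Mb
feature film: 22.640 Mbps × 6300 s × 1.01 = 144058.3 Mb
interview recording: 4.540 Mbps × 5040 s × 1.01 = 23110.4 Mb
Total: 274005.6 Mb = 34250.7 MB.
At 35 Mbps: 274005.6 / 35 = 7829 s ≈ 2.17 hours.

2.17 hours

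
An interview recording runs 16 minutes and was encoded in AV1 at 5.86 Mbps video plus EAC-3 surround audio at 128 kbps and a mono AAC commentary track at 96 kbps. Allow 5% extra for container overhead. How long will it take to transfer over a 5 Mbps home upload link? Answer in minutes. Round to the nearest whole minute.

20 minutes

16 min = 960 s
Audio total: 128 + 96 = 224 kbps = 0.224 Mbps.
Total bitrate: 6.084 Mbps.
File: 6.084 Mbps × 960 s = 5840.6 Mb.
With 5% container overhead: ×1.05. → 6132.7 Mb.
At 5 Mbps: 6132.7 / 5 = 1226.5 s ≈ 20.4 minutes.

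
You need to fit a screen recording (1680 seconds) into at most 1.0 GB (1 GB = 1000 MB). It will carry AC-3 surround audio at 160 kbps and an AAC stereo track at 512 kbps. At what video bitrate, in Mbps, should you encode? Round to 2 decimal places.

Budget: 1.0 GB = 8000.0 Mb.
Total bitrate budget: 8000.0 Mb / 1680 s = 4.762 Mbps.
Audio total: 160 + 512 = 672 kbps = 0.672 Mbps.
Video: 4.762 − 0.672 = 4.090 Mbps.

4.09 Mbps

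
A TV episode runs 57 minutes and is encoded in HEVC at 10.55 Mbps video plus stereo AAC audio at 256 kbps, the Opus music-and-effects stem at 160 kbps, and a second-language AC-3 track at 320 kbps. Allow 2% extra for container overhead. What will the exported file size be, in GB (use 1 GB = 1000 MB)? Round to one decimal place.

57 min = 3420 s
Audio total: 256 + 160 + 320 = 736 kbps = 0.736 Mbps.
Total bitrate: 10.55 + 0.736 = 11.286 Mbps.
Stream data: 11.286 Mbps × 3420 s = 38598.1 Mb.
With 2% container overhead: ×1.02.
39,370 Mb ÷ 8 = 4,921 MB → 4.921 GB.

4.9 GB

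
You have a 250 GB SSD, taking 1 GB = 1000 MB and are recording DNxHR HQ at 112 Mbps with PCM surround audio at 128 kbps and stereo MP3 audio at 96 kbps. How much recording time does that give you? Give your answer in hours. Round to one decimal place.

5.0 hours

Audio total: 128 + 96 = 224 kbps = 0.224 Mbps.
Total bitrate: 112 + 0.224 = 112.224 Mbps.
Capacity: 250 GB = 2,000,000 Mb.
Recording time: 2,000,000 / 112.224 = 17,821 s ≈ 4.95 hours.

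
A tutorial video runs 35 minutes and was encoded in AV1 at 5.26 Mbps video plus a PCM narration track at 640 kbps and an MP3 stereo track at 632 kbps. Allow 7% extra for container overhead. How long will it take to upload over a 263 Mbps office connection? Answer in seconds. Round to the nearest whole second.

56 seconds

35 min = 2100 s
Audio total: 640 + 632 = 1272 kbps = 1.272 Mbps.
Total bitrate: 6.532 Mbps.
File: 6.532 Mbps × 2100 s = 13717.2 Mb.
With 7% container overhead: ×1.07. → 14677.4 Mb.
At 263 Mbps: 14677.4 / 263 = 55.8 s ≈ 55.8 seconds.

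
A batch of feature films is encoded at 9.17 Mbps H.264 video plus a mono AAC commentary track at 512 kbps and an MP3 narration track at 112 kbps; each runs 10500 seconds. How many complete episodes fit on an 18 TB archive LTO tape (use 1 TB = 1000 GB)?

1400

Audio total: 512 + 112 = 624 kbps = 0.624 Mbps.
Total bitrate: 9.794 Mbps.
Per item: 9.794 Mbps × 10500 s = 102,837 Mb = 12,855 MB.
Capacity: 18 TB = 144,000,000 Mb; 1400.27 items → 1400 complete.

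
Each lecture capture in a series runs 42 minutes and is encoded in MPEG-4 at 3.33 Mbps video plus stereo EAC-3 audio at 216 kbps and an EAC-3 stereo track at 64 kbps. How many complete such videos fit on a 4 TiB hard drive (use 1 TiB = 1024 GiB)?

3867

42 min = 2520 s
Audio total: 216 + 64 = 280 kbps = 0.280 Mbps.
Total bitrate: 3.610 Mbps.
Per item: 3.610 Mbps × 2520 s = 9,097 Mb = 1,137 MB.
Capacity: 4 TiB = 35,184,372 Mb; 3867.60 items → 3867 complete.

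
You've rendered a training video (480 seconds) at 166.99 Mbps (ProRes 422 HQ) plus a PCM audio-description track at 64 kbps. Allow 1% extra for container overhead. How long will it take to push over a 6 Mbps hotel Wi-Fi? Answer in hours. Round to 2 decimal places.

Audio: 64 kbps = 0.064 Mbps.
Total bitrate: 167.054 Mbps.
File: 167.054 Mbps × 480 s = 80185.9 Mb.
With 1% container overhead: ×1.01. → 80987.8 Mb.
At 6 Mbps: 80987.8 / 6 = 13498.0 s ≈ 3.75 hours.

3.75 hours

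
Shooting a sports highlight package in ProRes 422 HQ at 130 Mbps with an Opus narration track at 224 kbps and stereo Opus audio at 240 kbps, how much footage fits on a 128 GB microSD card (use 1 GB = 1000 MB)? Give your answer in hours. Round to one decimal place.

2.2 hours

Audio total: 224 + 240 = 464 kbps = 0.464 Mbps.
Total bitrate: 130 + 0.464 = 130.464 Mbps.
Capacity: 128 GB = 1,024,000 Mb.
Recording time: 1,024,000 / 130.464 = 7,849 s ≈ 2.18 hours.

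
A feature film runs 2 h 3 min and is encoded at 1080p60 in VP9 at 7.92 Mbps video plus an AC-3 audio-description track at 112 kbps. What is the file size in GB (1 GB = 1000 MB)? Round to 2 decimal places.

2 h 3 min = 123 min = 7380 s
Audio: 112 kbps = 0.112 Mbps.
Total bitrate: 7.92 + 0.112 = 8.032 Mbps.
Stream data: 8.032 Mbps × 7380 s = 59276.2 Mb.
59,276 Mb ÷ 8 = 7,410 MB → 7.410 GB.

7.41 GB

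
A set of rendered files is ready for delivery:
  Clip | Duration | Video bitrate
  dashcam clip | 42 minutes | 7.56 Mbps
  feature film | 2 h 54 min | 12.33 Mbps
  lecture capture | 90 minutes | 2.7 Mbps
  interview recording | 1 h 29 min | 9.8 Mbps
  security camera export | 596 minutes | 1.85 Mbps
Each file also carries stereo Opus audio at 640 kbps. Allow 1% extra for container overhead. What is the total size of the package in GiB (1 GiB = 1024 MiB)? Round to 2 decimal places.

37.50 GiB

Audio: 640 kbps = 0.640 Mbps.
dashcam clip: 8.200 Mbps × 2520 s × 1.01 = 20870.6 Mb
feature film: 12.970 Mbps × 10440 s × 1.01 = 136760.9 Mb
lecture capture: 3.340 Mbps × 5400 s × 1.01 = 18216.4 Mb
interview recording: 10.440 Mbps × 5340 s × 1.01 = 56307.1 Mb
security camera export: 2.490 Mbps × 35760 s × 1.01 = 89932.8 Mb
Total: 322087.8 Mb = 40261.0 MB.
= 37.50 GiB.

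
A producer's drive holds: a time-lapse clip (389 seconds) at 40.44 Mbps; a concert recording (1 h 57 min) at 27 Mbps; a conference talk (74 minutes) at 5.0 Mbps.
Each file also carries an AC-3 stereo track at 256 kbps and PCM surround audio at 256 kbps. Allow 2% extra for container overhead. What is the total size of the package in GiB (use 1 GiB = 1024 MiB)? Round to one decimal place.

27.7 GiB

Audio total: 256 + 256 = 512 kbps = 0.512 Mbps.
time-lapse clip: 40.952 Mbps × 389 s × 1.02 = 16248.9 Mb
concert recording: 27.512 Mbps × 7020 s × 1.02 = 196996.9 Mb
conference talk: 5.512 Mbps × 4440 s × 1.02 = 24962.7 Mb
Total: 238208.6 Mb = 29776.1 MB.
= 27.73 GiB.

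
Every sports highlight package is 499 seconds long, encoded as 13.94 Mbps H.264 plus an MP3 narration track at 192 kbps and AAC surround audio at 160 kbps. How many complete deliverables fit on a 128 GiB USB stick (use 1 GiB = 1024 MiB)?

Audio total: 192 + 160 = 352 kbps = 0.352 Mbps.
Total bitrate: 14.292 Mbps.
Per item: 14.292 Mbps × 499 s = 7,132 Mb = 891.5 MB.
Capacity: 128 GiB = 1,099,512 Mb; 154.17 items → 154 complete.

154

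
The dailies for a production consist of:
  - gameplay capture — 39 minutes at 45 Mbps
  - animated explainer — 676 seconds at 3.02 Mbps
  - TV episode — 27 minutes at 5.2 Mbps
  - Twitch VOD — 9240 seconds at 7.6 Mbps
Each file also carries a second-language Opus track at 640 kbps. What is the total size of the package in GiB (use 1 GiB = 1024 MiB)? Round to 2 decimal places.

22.69 GiB

Audio: 640 kbps = 0.640 Mbps.
gameplay capture: 45.640 Mbps × 2340 s = 106797.6 Mb
animated explainer: 3.660 Mbps × 676 s = 2474.2 Mb
TV episode: 5.840 Mbps × 1620 s = 9460.8 Mb
Twitch VOD: 8.240 Mbps × 9240 s = 76137.6 Mb
Total: 194870.2 Mb = 24358.8 MB.
= 22.69 GiB.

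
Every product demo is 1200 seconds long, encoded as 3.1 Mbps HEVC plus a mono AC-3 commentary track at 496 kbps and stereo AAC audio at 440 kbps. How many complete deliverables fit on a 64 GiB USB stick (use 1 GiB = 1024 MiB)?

113

Audio total: 496 + 440 = 936 kbps = 0.936 Mbps.
Total bitrate: 4.036 Mbps.
Per item: 4.036 Mbps × 1200 s = 4,843 Mb = 605.4 MB.
Capacity: 64 GiB = 549,756 Mb; 113.51 items → 113 complete.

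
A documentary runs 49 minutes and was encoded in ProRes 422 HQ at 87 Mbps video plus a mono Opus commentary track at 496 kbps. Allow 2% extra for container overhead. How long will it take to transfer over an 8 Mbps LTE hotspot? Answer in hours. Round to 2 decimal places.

49 min = 2940 s
Audio: 496 kbps = 0.496 Mbps.
Total bitrate: 87.496 Mbps.
File: 87.496 Mbps × 2940 s = 257238.2 Mb.
With 2% container overhead: ×1.02. → 262383.0 Mb.
At 8 Mbps: 262383.0 / 8 = 32797.9 s ≈ 9.11 hours.

9.11 hours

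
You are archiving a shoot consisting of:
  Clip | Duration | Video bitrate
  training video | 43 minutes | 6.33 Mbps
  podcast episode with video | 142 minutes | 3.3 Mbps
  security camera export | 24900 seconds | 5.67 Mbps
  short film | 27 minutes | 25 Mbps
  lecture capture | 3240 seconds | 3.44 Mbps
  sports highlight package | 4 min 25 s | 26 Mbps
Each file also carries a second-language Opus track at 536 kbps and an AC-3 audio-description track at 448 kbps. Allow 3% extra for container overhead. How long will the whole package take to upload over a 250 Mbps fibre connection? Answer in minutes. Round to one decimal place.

19.5 minutes

Audio total: 536 + 448 = 984 kbps = 0.984 Mbps.
training video: 7.314 Mbps × 2580 s × 1.03 = 19436.2 Mb
podcast episode with video: 4.284 Mbps × 8520 s × 1.03 = 37594.7 Mb
security camera export: 6.654 Mbps × 24900 s × 1.03 = 170655.1 Mb
short film: 25.984 Mbps × 1620 s × 1.03 = 43356.9 Mb
lecture capture: 4.424 Mbps × 3240 s × 1.03 = 14763.8 Mb
sports highlight package: 26.984 Mbps × 265 s × 1.03 = 7365.3 Mb
Total: 293172.0 Mb = 36646.5 MB.
At 250 Mbps: 293172.0 / 250 = 1173 s ≈ 19.5 minutes.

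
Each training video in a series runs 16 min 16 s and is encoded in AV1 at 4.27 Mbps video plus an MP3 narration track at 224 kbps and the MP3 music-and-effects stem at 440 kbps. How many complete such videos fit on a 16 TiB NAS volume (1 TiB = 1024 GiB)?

29225

16 min 16 s = 976 s
Audio total: 224 + 440 = 664 kbps = 0.664 Mbps.
Total bitrate: 4.934 Mbps.
Per item: 4.934 Mbps × 976 s = 4,816 Mb = 601.9 MB.
Capacity: 16 TiB = 140,737,488 Mb; 29225.42 items → 29225 complete.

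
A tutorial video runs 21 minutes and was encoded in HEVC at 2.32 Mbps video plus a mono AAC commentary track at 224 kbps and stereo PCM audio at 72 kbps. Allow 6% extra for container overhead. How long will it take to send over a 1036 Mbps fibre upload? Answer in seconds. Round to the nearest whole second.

3 seconds

21 min = 1260 s
Audio total: 224 + 72 = 296 kbps = 0.296 Mbps.
Total bitrate: 2.616 Mbps.
File: 2.616 Mbps × 1260 s = 3296.2 Mb.
With 6% container overhead: ×1.06. → 3493.9 Mb.
At 1036 Mbps: 3493.9 / 1036 = 3.4 s ≈ 3.37 seconds.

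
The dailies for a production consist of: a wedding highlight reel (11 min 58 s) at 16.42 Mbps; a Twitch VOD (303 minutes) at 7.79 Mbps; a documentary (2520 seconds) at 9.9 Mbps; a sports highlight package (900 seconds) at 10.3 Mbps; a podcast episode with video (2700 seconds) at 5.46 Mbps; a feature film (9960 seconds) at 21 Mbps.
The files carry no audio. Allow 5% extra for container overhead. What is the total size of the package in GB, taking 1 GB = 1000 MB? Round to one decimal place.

54.0 GB

wedding highlight reel: 16.420 Mbps × 718 s × 1.05 = 12379.0 Mb
Twitch VOD: 7.790 Mbps × 18180 s × 1.05 = 148703.3 Mb
documentary: 9.900 Mbps × 2520 s × 1.05 = 26195.4 Mb
sports highlight package: 10.300 Mbps × 900 s × 1.05 = 9733.5 Mb
podcast episode with video: 5.460 Mbps × 2700 s × 1.05 = 15479.1 Mb
feature film: 21.000 Mbps × 9960 s × 1.05 = 219618.0 Mb
Total: 432108.3 Mb = 54013.5 MB.
= 54.01 GB.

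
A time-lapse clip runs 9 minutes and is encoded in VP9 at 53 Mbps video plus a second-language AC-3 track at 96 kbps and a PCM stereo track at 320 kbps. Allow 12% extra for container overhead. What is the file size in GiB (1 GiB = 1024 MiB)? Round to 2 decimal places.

9 min = 540 s
Audio total: 96 + 320 = 416 kbps = 0.416 Mbps.
Total bitrate: 53 + 0.416 = 53.416 Mbps.
Stream data: 53.416 Mbps × 540 s = 28844.6 Mb.
With 12% container overhead: ×1.12.
32,306 Mb = 4,038,249,600 bytes ÷ 1,073,741,824 = 3.761 GiB.

3.76 GiB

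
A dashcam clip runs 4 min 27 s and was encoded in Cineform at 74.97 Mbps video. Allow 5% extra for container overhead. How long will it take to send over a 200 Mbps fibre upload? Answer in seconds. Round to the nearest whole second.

105 seconds

4 min 27 s = 267 s
File: 74.970 Mbps × 267 s = 20017.0 Mb.
With 5% container overhead: ×1.05. → 21017.8 Mb.
At 200 Mbps: 21017.8 / 200 = 105.1 s ≈ 105 seconds.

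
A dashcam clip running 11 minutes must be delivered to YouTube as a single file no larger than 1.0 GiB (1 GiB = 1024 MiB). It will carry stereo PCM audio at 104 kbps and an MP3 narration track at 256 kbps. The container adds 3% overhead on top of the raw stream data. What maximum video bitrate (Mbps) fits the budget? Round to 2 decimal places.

Budget: 1.0 GiB = 8589.9 Mb.
Stream payload after overhead: 8589.9 / 1.03 = 8339.7 Mb.
11 min = 660 s
Total bitrate budget: 8339.7 Mb / 660 s = 12.636 Mbps.
Audio total: 104 + 256 = 360 kbps = 0.360 Mbps.
Video: 12.636 − 0.360 = 12.276 Mbps.

12.28 Mbps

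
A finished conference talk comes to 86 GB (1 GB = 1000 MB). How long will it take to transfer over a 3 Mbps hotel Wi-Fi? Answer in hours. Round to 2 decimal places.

63.70 hours

File: 86 GB = 688000.0 Mb.
At 3 Mbps: 688000.0 / 3 = 229333.3 s ≈ 63.7 hours.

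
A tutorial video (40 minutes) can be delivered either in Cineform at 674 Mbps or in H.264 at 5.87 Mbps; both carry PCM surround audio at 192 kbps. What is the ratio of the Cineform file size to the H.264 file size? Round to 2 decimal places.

40 min = 2400 s
Audio: 192 kbps = 0.192 Mbps.
Cineform: 674.192 Mbps × 2400 s = 1618060.8 Mb = 188.367 GiB.
H.264: 6.062 Mbps × 2400 s = 14548.8 Mb = 1.694 GiB.
Ratio: 188.367 / 1.694 = 111.216.

111.22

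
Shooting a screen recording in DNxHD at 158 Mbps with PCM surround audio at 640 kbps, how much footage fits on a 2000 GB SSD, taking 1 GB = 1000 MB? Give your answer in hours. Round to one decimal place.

28.0 hours

Audio: 640 kbps = 0.640 Mbps.
Total bitrate: 158 + 0.640 = 158.640 Mbps.
Capacity: 2000 GB = 16,000,000 Mb.
Recording time: 16,000,000 / 158.640 = 100,857 s ≈ 28.0 hours.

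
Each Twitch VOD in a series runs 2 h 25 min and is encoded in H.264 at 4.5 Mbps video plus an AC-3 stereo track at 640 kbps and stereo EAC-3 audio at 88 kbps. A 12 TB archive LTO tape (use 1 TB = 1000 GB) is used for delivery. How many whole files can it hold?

2 h 25 min = 145 min = 8700 s
Audio total: 640 + 88 = 728 kbps = 0.728 Mbps.
Total bitrate: 5.228 Mbps.
Per item: 5.228 Mbps × 8700 s = 45,484 Mb = 5,685 MB.
Capacity: 12 TB = 96,000,000 Mb; 2110.65 items → 2110 complete.

2110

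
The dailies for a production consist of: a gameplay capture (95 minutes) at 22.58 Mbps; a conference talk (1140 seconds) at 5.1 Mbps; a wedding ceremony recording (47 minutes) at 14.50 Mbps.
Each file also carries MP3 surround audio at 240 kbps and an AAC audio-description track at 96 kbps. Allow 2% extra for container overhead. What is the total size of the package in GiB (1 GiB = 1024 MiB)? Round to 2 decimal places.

Audio total: 240 + 96 = 336 kbps = 0.336 Mbps.
gameplay capture: 22.916 Mbps × 5700 s × 1.02 = 133233.6 Mb
conference talk: 5.436 Mbps × 1140 s × 1.02 = 6321.0 Mb
wedding ceremony recording: 14.836 Mbps × 2820 s × 1.02 = 42674.3 Mb
Total: 182228.9 Mb = 22778.6 MB.
= 21.21 GiB.

21.21 GiB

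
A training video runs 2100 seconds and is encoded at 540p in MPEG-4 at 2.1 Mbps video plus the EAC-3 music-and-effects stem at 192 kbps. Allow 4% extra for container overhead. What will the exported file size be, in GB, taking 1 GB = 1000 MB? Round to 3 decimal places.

Audio: 192 kbps = 0.192 Mbps.
Total bitrate: 2.1 + 0.192 = 2.292 Mbps.
Stream data: 2.292 Mbps × 2100 s = 4813.2 Mb.
With 4% container overhead: ×1.04.
5,006 Mb ÷ 8 = 625.7 MB → 0.6257 GB.

0.626 GB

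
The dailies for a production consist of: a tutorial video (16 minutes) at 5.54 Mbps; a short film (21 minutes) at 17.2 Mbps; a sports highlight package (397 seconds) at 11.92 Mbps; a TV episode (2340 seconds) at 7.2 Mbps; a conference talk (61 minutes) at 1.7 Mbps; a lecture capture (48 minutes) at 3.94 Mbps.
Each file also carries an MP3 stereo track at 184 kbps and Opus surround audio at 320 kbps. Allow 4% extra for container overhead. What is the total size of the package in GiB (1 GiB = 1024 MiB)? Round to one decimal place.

Audio total: 184 + 320 = 504 kbps = 0.504 Mbps.
tutorial video: 6.044 Mbps × 960 s × 1.04 = 6034.3 Mb
short film: 17.704 Mbps × 1260 s × 1.04 = 23199.3 Mb
sports highlight package: 12.424 Mbps × 397 s × 1.04 = 5129.6 Mb
TV episode: 7.704 Mbps × 2340 s × 1.04 = 18748.5 Mb
conference talk: 2.204 Mbps × 3660 s × 1.04 = 8389.3 Mb
lecture capture: 4.444 Mbps × 2880 s × 1.04 = 13310.7 Mb
Total: 74811.7 Mb = 9351.5 MB.
= 8.709 GiB.

8.7 GiB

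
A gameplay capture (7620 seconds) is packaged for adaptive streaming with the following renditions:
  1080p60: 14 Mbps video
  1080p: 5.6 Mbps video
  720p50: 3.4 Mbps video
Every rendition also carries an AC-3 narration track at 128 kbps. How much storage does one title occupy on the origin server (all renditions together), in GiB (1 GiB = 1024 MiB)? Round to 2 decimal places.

20.74 GiB

Audio: 128 kbps = 0.128 Mbps.
Sum of rendition bitrates: (14+0.128) + (5.6+0.128) + (3.4+0.128) = 23.384 Mbps.
× 7620 s = 178,186 Mb = 22,273 MB = 20.74 GiB.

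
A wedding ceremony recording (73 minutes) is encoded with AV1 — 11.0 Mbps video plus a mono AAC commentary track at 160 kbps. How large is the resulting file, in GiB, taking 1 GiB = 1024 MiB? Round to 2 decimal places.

73 min = 4380 s
Audio: 160 kbps = 0.160 Mbps.
Total bitrate: 11.0 + 0.160 = 11.160 Mbps.
Stream data: 11.160 Mbps × 4380 s = 48880.8 Mb.
48,881 Mb = 6,110,100,000 bytes ÷ 1,073,741,824 = 5.690 GiB.

5.69 GiB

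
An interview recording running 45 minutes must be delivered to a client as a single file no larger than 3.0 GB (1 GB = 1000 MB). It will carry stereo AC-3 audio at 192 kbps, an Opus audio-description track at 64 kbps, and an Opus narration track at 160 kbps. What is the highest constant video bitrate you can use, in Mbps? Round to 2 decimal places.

8.47 Mbps

Budget: 3.0 GB = 24000.0 Mb.
45 min = 2700 s
Total bitrate budget: 24000.0 Mb / 2700 s = 8.889 Mbps.
Audio total: 192 + 64 + 160 = 416 kbps = 0.416 Mbps.
Video: 8.889 − 0.416 = 8.473 Mbps.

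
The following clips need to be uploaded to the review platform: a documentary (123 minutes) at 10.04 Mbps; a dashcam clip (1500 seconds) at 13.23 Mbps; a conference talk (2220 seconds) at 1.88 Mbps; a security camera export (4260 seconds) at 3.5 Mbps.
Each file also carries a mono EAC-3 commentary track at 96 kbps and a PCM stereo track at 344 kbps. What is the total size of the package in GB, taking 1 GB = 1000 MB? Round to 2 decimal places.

14.97 GB

Audio total: 96 + 344 = 440 kbps = 0.440 Mbps.
documentary: 10.480 Mbps × 7380 s = 77342.4 Mb
dashcam clip: 13.670 Mbps × 1500 s = 20505.0 Mb
conference talk: 2.320 Mbps × 2220 s = 5150.4 Mb
security camera export: 3.940 Mbps × 4260 s = 16784.4 Mb
Total: 119782.2 Mb = 14972.8 MB.
= 14.97 GB.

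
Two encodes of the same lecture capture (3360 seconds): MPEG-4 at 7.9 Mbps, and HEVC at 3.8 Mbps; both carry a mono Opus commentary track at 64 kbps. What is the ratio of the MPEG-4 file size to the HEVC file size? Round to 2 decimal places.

Audio: 64 kbps = 0.064 Mbps.
MPEG-4: 7.964 Mbps × 3360 s = 26759.0 Mb = 3.345 GB.
HEVC: 3.864 Mbps × 3360 s = 12983.0 Mb = 1.623 GB.
Ratio: 3.345 / 1.623 = 2.061.

2.06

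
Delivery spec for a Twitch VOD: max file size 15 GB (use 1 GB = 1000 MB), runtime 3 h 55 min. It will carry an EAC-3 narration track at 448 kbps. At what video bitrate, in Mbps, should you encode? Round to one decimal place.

Budget: 15 GB = 120000.0 Mb.
3 h 55 min = 235 min = 14100 s
Total bitrate budget: 120000.0 Mb / 14100 s = 8.511 Mbps.
Audio: 448 kbps = 0.448 Mbps.
Video: 8.511 − 0.448 = 8.063 Mbps.

8.1 Mbps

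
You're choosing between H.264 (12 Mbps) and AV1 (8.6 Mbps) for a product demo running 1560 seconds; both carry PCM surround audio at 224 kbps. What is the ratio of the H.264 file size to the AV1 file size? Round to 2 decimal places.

1.39

Audio: 224 kbps = 0.224 Mbps.
H.264: 12.224 Mbps × 1560 s = 19069.4 Mb = 2.220 GiB.
AV1: 8.824 Mbps × 1560 s = 13765.4 Mb = 1.603 GiB.
Ratio: 2.220 / 1.603 = 1.385.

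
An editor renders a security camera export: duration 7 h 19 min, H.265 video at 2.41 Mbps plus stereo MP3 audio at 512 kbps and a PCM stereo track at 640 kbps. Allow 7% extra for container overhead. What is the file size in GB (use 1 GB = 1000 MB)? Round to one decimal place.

12.5 GB

7 h 19 min = 439 min = 26340 s
Audio total: 512 + 640 = 1152 kbps = 1.152 Mbps.
Total bitrate: 2.41 + 1.152 = 3.562 Mbps.
Stream data: 3.562 Mbps × 26340 s = 93823.1 Mb.
With 7% container overhead: ×1.07.
100,391 Mb ÷ 8 = 12,549 MB → 12.55 GB.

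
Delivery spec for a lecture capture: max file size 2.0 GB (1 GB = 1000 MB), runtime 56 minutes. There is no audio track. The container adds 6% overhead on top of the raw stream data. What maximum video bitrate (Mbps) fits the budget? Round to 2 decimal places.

Budget: 2.0 GB = 16000.0 Mb.
Stream payload after overhead: 16000.0 / 1.06 = 15094.3 Mb.
56 min = 3360 s
Total bitrate budget: 15094.3 Mb / 3360 s = 4.492 Mbps.

4.49 Mbps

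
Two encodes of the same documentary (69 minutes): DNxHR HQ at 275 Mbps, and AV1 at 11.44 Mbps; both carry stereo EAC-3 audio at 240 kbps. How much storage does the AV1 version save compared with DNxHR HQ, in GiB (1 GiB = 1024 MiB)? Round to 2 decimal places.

127.03 GiB

69 min = 4140 s
Audio: 240 kbps = 0.240 Mbps.
DNxHR HQ: 275.240 Mbps × 4140 s = 1139493.6 Mb = 132.655 GiB.
AV1: 11.680 Mbps × 4140 s = 48355.2 Mb = 5.629 GiB.
Saving: 132.655 − 5.629 = 127.025 GiB.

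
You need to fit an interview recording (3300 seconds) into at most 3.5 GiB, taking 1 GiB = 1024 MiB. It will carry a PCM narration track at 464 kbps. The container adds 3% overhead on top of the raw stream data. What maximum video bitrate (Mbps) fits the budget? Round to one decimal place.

8.4 Mbps

Budget: 3.5 GiB = 30064.8 Mb.
Stream payload after overhead: 30064.8 / 1.03 = 29189.1 Mb.
Total bitrate budget: 29189.1 Mb / 3300 s = 8.845 Mbps.
Audio: 464 kbps = 0.464 Mbps.
Video: 8.845 − 0.464 = 8.381 Mbps.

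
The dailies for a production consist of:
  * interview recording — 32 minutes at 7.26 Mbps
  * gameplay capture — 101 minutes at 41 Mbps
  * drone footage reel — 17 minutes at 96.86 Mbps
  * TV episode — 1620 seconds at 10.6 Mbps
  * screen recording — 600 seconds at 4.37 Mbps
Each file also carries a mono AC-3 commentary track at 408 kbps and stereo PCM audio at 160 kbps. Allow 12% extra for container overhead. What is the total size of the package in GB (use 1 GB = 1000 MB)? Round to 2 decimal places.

Audio total: 408 + 160 = 568 kbps = 0.568 Mbps.
interview recording: 7.828 Mbps × 1920 s × 1.12 = 16833.3 Mb
gameplay capture: 41.568 Mbps × 6060 s × 1.12 = 282130.3 Mb
drone footage reel: 97.428 Mbps × 1020 s × 1.12 = 111301.7 Mb
TV episode: 11.168 Mbps × 1620 s × 1.12 = 20263.2 Mb
screen recording: 4.938 Mbps × 600 s × 1.12 = 3318.3 Mb
Total: 433847.0 Mb = 54230.9 MB.
= 54.23 GB.

54.23 GB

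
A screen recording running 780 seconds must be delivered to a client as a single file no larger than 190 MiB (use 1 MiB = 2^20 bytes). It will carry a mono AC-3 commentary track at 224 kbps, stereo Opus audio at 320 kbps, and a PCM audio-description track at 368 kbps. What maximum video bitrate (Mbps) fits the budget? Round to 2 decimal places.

1.13 Mbps

Budget: 190 MiB = 1593.8 Mb.
Total bitrate budget: 1593.8 Mb / 780 s = 2.043 Mbps.
Audio total: 224 + 320 + 368 = 912 kbps = 0.912 Mbps.
Video: 2.043 − 0.912 = 1.131 Mbps.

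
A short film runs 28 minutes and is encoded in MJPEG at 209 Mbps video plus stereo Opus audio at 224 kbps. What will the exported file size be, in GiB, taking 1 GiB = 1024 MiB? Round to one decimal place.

28 min = 1680 s
Audio: 224 kbps = 0.224 Mbps.
Total bitrate: 209 + 0.224 = 209.224 Mbps.
Stream data: 209.224 Mbps × 1680 s = 351496.3 Mb.
351,496 Mb = 43,937,040,000 bytes ÷ 1,073,741,824 = 40.92 GiB.

40.9 GiB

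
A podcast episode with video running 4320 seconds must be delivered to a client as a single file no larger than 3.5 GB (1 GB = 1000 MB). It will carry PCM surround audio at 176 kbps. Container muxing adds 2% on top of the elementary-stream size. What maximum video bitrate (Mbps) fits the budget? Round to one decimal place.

6.2 Mbps

Budget: 3.5 GB = 28000.0 Mb.
Stream payload after overhead: 28000.0 / 1.02 = 27451.0 Mb.
Total bitrate budget: 27451.0 Mb / 4320 s = 6.354 Mbps.
Audio: 176 kbps = 0.176 Mbps.
Video: 6.354 − 0.176 = 6.178 Mbps.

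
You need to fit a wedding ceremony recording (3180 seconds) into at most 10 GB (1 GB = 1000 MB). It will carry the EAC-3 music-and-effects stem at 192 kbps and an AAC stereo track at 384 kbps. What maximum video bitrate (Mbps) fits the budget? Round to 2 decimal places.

Budget: 10 GB = 80000.0 Mb.
Total bitrate budget: 80000.0 Mb / 3180 s = 25.157 Mbps.
Audio total: 192 + 384 = 576 kbps = 0.576 Mbps.
Video: 25.157 − 0.576 = 24.581 Mbps.

24.58 Mbps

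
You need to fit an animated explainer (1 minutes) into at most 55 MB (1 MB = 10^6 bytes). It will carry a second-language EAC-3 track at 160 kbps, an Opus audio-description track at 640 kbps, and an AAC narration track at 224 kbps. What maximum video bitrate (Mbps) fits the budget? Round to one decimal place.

6.3 Mbps

Budget: 55 MB = 440.0 Mb.
Total bitrate budget: 440.0 Mb / 60 s = 7.333 Mbps.
Audio total: 160 + 640 + 224 = 1024 kbps = 1.024 Mbps.
Video: 7.333 − 1.024 = 6.309 Mbps.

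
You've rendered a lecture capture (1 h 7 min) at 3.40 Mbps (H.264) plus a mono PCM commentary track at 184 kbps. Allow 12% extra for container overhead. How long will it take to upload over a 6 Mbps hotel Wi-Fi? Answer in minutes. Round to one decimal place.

44.8 minutes

1 h 7 min = 67 min = 4020 s
Audio: 184 kbps = 0.184 Mbps.
Total bitrate: 3.584 Mbps.
File: 3.584 Mbps × 4020 s = 14407.7 Mb.
With 12% container overhead: ×1.12. → 16136.6 Mb.
At 6 Mbps: 16136.6 / 6 = 2689.4 s ≈ 44.8 minutes.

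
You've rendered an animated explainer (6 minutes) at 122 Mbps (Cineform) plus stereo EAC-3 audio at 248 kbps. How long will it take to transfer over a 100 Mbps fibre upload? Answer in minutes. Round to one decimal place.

6 min = 360 s
Audio: 248 kbps = 0.248 Mbps.
Total bitrate: 122.248 Mbps.
File: 122.248 Mbps × 360 s = 44009.3 Mb.
At 100 Mbps: 44009.3 / 100 = 440.1 s ≈ 7.33 minutes.

7.3 minutes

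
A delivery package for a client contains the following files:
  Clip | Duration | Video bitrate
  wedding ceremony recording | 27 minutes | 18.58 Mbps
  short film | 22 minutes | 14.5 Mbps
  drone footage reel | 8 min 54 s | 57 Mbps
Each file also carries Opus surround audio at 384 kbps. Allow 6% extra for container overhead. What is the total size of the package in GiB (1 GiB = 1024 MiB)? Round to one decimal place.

10.0 GiB

Audio: 384 kbps = 0.384 Mbps.
wedding ceremony recording: 18.964 Mbps × 1620 s × 1.06 = 32565.0 Mb
short film: 14.884 Mbps × 1320 s × 1.06 = 20825.7 Mb
drone footage reel: 57.384 Mbps × 534 s × 1.06 = 32481.6 Mb
Total: 85872.3 Mb = 10734.0 MB.
= 9.997 GiB.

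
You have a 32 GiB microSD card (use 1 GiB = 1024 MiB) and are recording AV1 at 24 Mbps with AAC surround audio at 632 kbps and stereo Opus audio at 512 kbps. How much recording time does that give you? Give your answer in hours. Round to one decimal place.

Audio total: 632 + 512 = 1144 kbps = 1.144 Mbps.
Total bitrate: 24 + 1.144 = 25.144 Mbps.
Capacity: 32 GiB = 274,878 Mb.
Recording time: 274,878 / 25.144 = 10,932 s ≈ 3.04 hours.

3.0 hours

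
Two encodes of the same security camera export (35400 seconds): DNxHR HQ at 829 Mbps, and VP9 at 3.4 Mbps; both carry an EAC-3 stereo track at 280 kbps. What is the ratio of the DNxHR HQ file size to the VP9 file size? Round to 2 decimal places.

225.35

Audio: 280 kbps = 0.280 Mbps.
DNxHR HQ: 829.280 Mbps × 35400 s = 29356512.0 Mb = 3669.564 GB.
VP9: 3.680 Mbps × 35400 s = 130272.0 Mb = 16.284 GB.
Ratio: 3669.564 / 16.284 = 225.348.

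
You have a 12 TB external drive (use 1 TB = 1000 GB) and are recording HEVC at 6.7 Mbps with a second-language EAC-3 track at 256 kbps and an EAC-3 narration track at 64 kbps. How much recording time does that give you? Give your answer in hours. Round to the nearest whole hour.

Audio total: 256 + 64 = 320 kbps = 0.320 Mbps.
Total bitrate: 6.7 + 0.320 = 7.020 Mbps.
Capacity: 12 TB = 96,000,000 Mb.
Recording time: 96,000,000 / 7.020 = 13,675,214 s ≈ 3,799 hours.

3799 hours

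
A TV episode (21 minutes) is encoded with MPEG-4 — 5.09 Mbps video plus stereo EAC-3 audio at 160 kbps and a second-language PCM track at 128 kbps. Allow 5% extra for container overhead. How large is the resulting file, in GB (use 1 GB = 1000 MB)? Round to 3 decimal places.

0.889 GB

21 min = 1260 s
Audio total: 160 + 128 = 288 kbps = 0.288 Mbps.
Total bitrate: 5.09 + 0.288 = 5.378 Mbps.
Stream data: 5.378 Mbps × 1260 s = 6776.3 Mb.
With 5% container overhead: ×1.05.
7,115 Mb ÷ 8 = 889.4 MB → 0.8894 GB.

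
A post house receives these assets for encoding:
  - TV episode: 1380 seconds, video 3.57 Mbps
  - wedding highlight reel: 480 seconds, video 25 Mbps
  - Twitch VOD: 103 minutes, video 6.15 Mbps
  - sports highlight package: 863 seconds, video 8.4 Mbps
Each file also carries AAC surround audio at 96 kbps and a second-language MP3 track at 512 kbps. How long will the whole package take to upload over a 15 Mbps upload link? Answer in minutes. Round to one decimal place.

Audio total: 96 + 512 = 608 kbps = 0.608 Mbps.
TV episode: 4.178 Mbps × 1380 s = 5765.6 Mb
wedding highlight reel: 25.608 Mbps × 480 s = 12291.8 Mb
Twitch VOD: 6.758 Mbps × 6180 s = 41764.4 Mb
sports highlight package: 9.008 Mbps × 863 s = 7773.9 Mb
Total: 67595.8 Mb = 8449.5 MB.
At 15 Mbps: 67595.8 / 15 = 4506 s ≈ 75.1 minutes.

75.1 minutes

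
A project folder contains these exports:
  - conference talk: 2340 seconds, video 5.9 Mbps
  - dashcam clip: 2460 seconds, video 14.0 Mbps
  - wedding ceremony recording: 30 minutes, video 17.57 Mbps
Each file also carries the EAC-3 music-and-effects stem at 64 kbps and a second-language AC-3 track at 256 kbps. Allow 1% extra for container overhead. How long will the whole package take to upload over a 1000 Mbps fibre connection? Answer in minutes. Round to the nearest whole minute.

1 minutes

Audio total: 64 + 256 = 320 kbps = 0.320 Mbps.
conference talk: 6.220 Mbps × 2340 s × 1.01 = 14700.3 Mb
dashcam clip: 14.320 Mbps × 2460 s × 1.01 = 35579.5 Mb
wedding ceremony recording: 17.890 Mbps × 1800 s × 1.01 = 32524.0 Mb
Total: 82803.8 Mb = 10350.5 MB.
At 1000 Mbps: 82803.8 / 1000 = 83 s ≈ 1.38 minutes.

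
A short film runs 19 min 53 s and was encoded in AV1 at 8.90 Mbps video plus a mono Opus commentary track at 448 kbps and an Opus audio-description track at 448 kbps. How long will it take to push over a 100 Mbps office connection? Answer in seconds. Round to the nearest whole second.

117 seconds

19 min 53 s = 1193 s
Audio total: 448 + 448 = 896 kbps = 0.896 Mbps.
Total bitrate: 9.796 Mbps.
File: 9.796 Mbps × 1193 s = 11686.6 Mb.
At 100 Mbps: 11686.6 / 100 = 116.9 s ≈ 117 seconds.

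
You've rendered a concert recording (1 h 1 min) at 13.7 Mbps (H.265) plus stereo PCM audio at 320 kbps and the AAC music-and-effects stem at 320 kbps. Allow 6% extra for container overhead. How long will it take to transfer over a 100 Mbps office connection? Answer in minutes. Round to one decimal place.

1 h 1 min = 61 min = 3660 s
Audio total: 320 + 320 = 640 kbps = 0.640 Mbps.
Total bitrate: 14.340 Mbps.
File: 14.340 Mbps × 3660 s = 52484.4 Mb.
With 6% container overhead: ×1.06. → 55633.5 Mb.
At 100 Mbps: 55633.5 / 100 = 556.3 s ≈ 9.27 minutes.

9.3 minutes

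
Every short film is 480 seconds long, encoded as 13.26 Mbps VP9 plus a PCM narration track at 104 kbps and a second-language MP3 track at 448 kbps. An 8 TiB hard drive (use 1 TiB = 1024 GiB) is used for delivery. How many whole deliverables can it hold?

10614

Audio total: 104 + 448 = 552 kbps = 0.552 Mbps.
Total bitrate: 13.812 Mbps.
Per item: 13.812 Mbps × 480 s = 6,630 Mb = 828.7 MB.
Capacity: 8 TiB = 70,368,744 Mb; 10614.07 items → 10614 complete.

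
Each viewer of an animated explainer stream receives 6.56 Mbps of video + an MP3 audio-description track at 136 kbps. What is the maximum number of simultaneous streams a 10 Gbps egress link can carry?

1493

Audio: 136 kbps = 0.136 Mbps.
Per-viewer media rate: 6.696 Mbps.
10 Gbps = 10,000 Mbps; 10,000 / 6.696 = 1493.43 → 1493 viewers.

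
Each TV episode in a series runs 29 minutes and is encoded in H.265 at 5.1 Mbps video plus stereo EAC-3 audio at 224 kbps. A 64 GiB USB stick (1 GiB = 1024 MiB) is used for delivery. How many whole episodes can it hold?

59

29 min = 1740 s
Audio: 224 kbps = 0.224 Mbps.
Total bitrate: 5.324 Mbps.
Per item: 5.324 Mbps × 1740 s = 9,264 Mb = 1,158 MB.
Capacity: 64 GiB = 549,756 Mb; 59.34 items → 59 complete.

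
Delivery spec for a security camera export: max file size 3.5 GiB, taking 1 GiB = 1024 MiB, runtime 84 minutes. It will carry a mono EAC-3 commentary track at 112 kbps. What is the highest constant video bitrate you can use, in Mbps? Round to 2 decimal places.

Budget: 3.5 GiB = 30064.8 Mb.
84 min = 5040 s
Total bitrate budget: 30064.8 Mb / 5040 s = 5.965 Mbps.
Audio: 112 kbps = 0.112 Mbps.
Video: 5.965 − 0.112 = 5.853 Mbps.

5.85 Mbps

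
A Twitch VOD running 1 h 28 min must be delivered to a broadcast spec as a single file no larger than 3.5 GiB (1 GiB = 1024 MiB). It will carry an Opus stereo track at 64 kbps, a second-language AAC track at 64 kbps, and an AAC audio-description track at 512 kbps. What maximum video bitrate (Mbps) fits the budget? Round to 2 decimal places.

5.05 Mbps

Budget: 3.5 GiB = 30064.8 Mb.
1 h 28 min = 88 min = 5280 s
Total bitrate budget: 30064.8 Mb / 5280 s = 5.694 Mbps.
Audio total: 64 + 64 + 512 = 640 kbps = 0.640 Mbps.
Video: 5.694 − 0.640 = 5.054 Mbps.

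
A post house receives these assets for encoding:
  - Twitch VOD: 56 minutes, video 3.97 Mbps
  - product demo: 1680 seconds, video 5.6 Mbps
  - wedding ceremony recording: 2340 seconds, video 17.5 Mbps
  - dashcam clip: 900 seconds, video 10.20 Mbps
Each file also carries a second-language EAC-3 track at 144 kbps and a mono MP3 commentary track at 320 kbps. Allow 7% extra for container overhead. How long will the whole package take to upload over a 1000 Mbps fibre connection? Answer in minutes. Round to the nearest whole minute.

Audio total: 144 + 320 = 464 kbps = 0.464 Mbps.
Twitch VOD: 4.434 Mbps × 3360 s × 1.07 = 15941.1 Mb
product demo: 6.064 Mbps × 1680 s × 1.07 = 10900.6 Mb
wedding ceremony recording: 17.964 Mbps × 2340 s × 1.07 = 44978.3 Mb
dashcam clip: 10.664 Mbps × 900 s × 1.07 = 10269.4 Mb
Total: 82089.5 Mb = 10261.2 MB.
At 1000 Mbps: 82089.5 / 1000 = 82 s ≈ 1.37 minutes.

1 minutes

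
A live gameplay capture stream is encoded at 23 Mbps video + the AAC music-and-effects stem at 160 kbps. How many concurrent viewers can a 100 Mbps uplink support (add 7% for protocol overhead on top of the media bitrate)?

Audio: 160 kbps = 0.160 Mbps.
Per-viewer media rate: 23.160 Mbps.
On the wire with 7% overhead: 24.781 Mbps.
100 Mbps = 100.0 Mbps; 100.0 / 24.781 = 4.04 → 4 viewers.

4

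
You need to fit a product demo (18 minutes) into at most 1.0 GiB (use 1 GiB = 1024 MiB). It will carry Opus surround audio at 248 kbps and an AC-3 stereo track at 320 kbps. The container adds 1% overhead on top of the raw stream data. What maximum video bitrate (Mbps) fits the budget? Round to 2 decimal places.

7.31 Mbps

Budget: 1.0 GiB = 8589.9 Mb.
Stream payload after overhead: 8589.9 / 1.01 = 8504.9 Mb.
18 min = 1080 s
Total bitrate budget: 8504.9 Mb / 1080 s = 7.875 Mbps.
Audio total: 248 + 320 = 568 kbps = 0.568 Mbps.
Video: 7.875 − 0.568 = 7.307 Mbps.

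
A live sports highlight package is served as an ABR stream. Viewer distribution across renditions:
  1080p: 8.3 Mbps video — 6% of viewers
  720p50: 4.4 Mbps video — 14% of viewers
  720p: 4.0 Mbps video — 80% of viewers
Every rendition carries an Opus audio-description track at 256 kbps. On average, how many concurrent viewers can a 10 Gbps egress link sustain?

2188

Audio: 256 kbps = 0.256 Mbps.
Average per-viewer bitrate: 0.06×8.556 + 0.14×4.656 + 0.80×4.256 = 4.570 Mbps.
10 Gbps = 10,000 Mbps; 10,000 / 4.570 = 2188.18 → 2188.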